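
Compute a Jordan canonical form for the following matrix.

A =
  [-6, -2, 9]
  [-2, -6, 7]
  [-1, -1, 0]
J_3(-4)

The characteristic polynomial is
  det(x·I − A) = x^3 + 12*x^2 + 48*x + 64 = (x + 4)^3

Eigenvalues and multiplicities (the geometric multiplicity of λ is n − rank(A − λI), which equals the number of Jordan blocks for λ):
  λ = -4: algebraic multiplicity = 3, geometric multiplicity = 1

Determining the block sizes for each eigenvalue:
  λ = -4: one block (gm = 1), so the single block has size am = 3 → block sizes [3]

Assembling the blocks gives a Jordan form
J =
  [-4,  1,  0]
  [ 0, -4,  1]
  [ 0,  0, -4]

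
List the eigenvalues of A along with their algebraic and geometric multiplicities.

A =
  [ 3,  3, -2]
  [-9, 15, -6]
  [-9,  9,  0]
λ = 6: alg = 3, geom = 2

Step 1 — factor the characteristic polynomial to read off the algebraic multiplicities:
  χ_A(x) = (x - 6)^3

Step 2 — compute geometric multiplicities via the rank-nullity identity g(λ) = n − rank(A − λI):
  rank(A − (6)·I) = 1, so dim ker(A − (6)·I) = n − 1 = 2

Summary:
  λ = 6: algebraic multiplicity = 3, geometric multiplicity = 2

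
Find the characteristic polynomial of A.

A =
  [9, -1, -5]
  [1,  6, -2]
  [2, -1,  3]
x^3 - 18*x^2 + 108*x - 216

Expanding det(x·I − A) (e.g. by cofactor expansion or by noting that A is similar to its Jordan form J, which has the same characteristic polynomial as A) gives
  χ_A(x) = x^3 - 18*x^2 + 108*x - 216
which factors as (x - 6)^3. The eigenvalues (with algebraic multiplicities) are λ = 6 with multiplicity 3.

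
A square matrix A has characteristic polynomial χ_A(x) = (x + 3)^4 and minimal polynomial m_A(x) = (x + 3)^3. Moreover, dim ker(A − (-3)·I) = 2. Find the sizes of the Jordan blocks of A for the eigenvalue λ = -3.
Block sizes for λ = -3: [3, 1]

Step 1 — from the characteristic polynomial, algebraic multiplicity of λ = -3 is 4. From dim ker(A − (-3)·I) = 2, there are exactly 2 Jordan blocks for λ = -3.
Step 2 — from the minimal polynomial, the factor (x + 3)^3 tells us the largest block for λ = -3 has size 3.
Step 3 — with total size 4, 2 blocks, and largest block 3, the block sizes (in nonincreasing order) are [3, 1].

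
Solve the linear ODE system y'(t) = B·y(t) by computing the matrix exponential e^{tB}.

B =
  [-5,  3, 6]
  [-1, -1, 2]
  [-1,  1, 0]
e^{tB} =
  [-3*t*exp(-2*t) + exp(-2*t), 3*t*exp(-2*t), 6*t*exp(-2*t)]
  [-t*exp(-2*t), t*exp(-2*t) + exp(-2*t), 2*t*exp(-2*t)]
  [-t*exp(-2*t), t*exp(-2*t), 2*t*exp(-2*t) + exp(-2*t)]

Strategy: write B = P · J · P⁻¹ where J is a Jordan canonical form, so e^{tB} = P · e^{tJ} · P⁻¹, and e^{tJ} can be computed block-by-block.

B has Jordan form
J =
  [-2,  1,  0]
  [ 0, -2,  0]
  [ 0,  0, -2]
(up to reordering of blocks).

Per-block formulas:
  For a 1×1 block at λ = -2: exp(t · [-2]) = [e^(-2t)].
  For a 2×2 Jordan block J_2(-2): exp(t · J_2(-2)) = e^(-2t)·(I + t·N), where N is the 2×2 nilpotent shift.

After assembling e^{tJ} and conjugating by P, we get:

e^{tB} =
  [-3*t*exp(-2*t) + exp(-2*t), 3*t*exp(-2*t), 6*t*exp(-2*t)]
  [-t*exp(-2*t), t*exp(-2*t) + exp(-2*t), 2*t*exp(-2*t)]
  [-t*exp(-2*t), t*exp(-2*t), 2*t*exp(-2*t) + exp(-2*t)]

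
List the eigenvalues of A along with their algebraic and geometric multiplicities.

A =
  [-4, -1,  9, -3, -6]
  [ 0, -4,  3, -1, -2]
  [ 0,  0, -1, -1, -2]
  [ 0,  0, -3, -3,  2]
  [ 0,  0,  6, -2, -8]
λ = -4: alg = 5, geom = 3

Step 1 — factor the characteristic polynomial to read off the algebraic multiplicities:
  χ_A(x) = (x + 4)^5

Step 2 — compute geometric multiplicities via the rank-nullity identity g(λ) = n − rank(A − λI):
  rank(A − (-4)·I) = 2, so dim ker(A − (-4)·I) = n − 2 = 3

Summary:
  λ = -4: algebraic multiplicity = 5, geometric multiplicity = 3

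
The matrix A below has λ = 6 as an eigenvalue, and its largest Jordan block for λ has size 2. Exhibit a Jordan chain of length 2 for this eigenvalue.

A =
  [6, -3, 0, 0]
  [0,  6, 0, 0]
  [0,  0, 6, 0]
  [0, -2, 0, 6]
A Jordan chain for λ = 6 of length 2:
v_1 = (-3, 0, 0, -2)ᵀ
v_2 = (0, 1, 0, 0)ᵀ

Let N = A − (6)·I. We want v_2 with N^2 v_2 = 0 but N^1 v_2 ≠ 0; then v_{j-1} := N · v_j for j = 2, …, 2.

Pick v_2 = (0, 1, 0, 0)ᵀ.
Then v_1 = N · v_2 = (-3, 0, 0, -2)ᵀ.

Sanity check: (A − (6)·I) v_1 = (0, 0, 0, 0)ᵀ = 0. ✓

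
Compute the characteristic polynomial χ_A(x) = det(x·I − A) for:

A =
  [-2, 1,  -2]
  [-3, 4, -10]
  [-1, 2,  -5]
x^3 + 3*x^2 + 3*x + 1

Expanding det(x·I − A) (e.g. by cofactor expansion or by noting that A is similar to its Jordan form J, which has the same characteristic polynomial as A) gives
  χ_A(x) = x^3 + 3*x^2 + 3*x + 1
which factors as (x + 1)^3. The eigenvalues (with algebraic multiplicities) are λ = -1 with multiplicity 3.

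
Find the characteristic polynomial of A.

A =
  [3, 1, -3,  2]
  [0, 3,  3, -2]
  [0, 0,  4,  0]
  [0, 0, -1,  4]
x^4 - 14*x^3 + 73*x^2 - 168*x + 144

Expanding det(x·I − A) (e.g. by cofactor expansion or by noting that A is similar to its Jordan form J, which has the same characteristic polynomial as A) gives
  χ_A(x) = x^4 - 14*x^3 + 73*x^2 - 168*x + 144
which factors as (x - 4)^2*(x - 3)^2. The eigenvalues (with algebraic multiplicities) are λ = 3 with multiplicity 2, λ = 4 with multiplicity 2.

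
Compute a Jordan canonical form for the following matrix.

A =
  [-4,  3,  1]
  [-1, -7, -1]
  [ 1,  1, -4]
J_3(-5)

The characteristic polynomial is
  det(x·I − A) = x^3 + 15*x^2 + 75*x + 125 = (x + 5)^3

Eigenvalues and multiplicities (the geometric multiplicity of λ is n − rank(A − λI), which equals the number of Jordan blocks for λ):
  λ = -5: algebraic multiplicity = 3, geometric multiplicity = 1

Determining the block sizes for each eigenvalue:
  λ = -5: one block (gm = 1), so the single block has size am = 3 → block sizes [3]

Assembling the blocks gives a Jordan form
J =
  [-5,  1,  0]
  [ 0, -5,  1]
  [ 0,  0, -5]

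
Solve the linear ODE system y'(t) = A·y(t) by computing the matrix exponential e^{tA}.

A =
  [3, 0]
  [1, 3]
e^{tA} =
  [exp(3*t), 0]
  [t*exp(3*t), exp(3*t)]

Strategy: write A = P · J · P⁻¹ where J is a Jordan canonical form, so e^{tA} = P · e^{tJ} · P⁻¹, and e^{tJ} can be computed block-by-block.

A has Jordan form
J =
  [3, 1]
  [0, 3]
(up to reordering of blocks).

Per-block formulas:
  For a 2×2 Jordan block J_2(3): exp(t · J_2(3)) = e^(3t)·(I + t·N), where N is the 2×2 nilpotent shift.

After assembling e^{tJ} and conjugating by P, we get:

e^{tA} =
  [exp(3*t), 0]
  [t*exp(3*t), exp(3*t)]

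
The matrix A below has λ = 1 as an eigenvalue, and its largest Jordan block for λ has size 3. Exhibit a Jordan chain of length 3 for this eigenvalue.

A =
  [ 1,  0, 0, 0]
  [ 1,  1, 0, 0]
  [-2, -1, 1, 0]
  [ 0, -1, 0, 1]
A Jordan chain for λ = 1 of length 3:
v_1 = (0, 0, -1, -1)ᵀ
v_2 = (0, 1, -2, 0)ᵀ
v_3 = (1, 0, 0, 0)ᵀ

Let N = A − (1)·I. We want v_3 with N^3 v_3 = 0 but N^2 v_3 ≠ 0; then v_{j-1} := N · v_j for j = 3, …, 2.

Pick v_3 = (1, 0, 0, 0)ᵀ.
Then v_2 = N · v_3 = (0, 1, -2, 0)ᵀ.
Then v_1 = N · v_2 = (0, 0, -1, -1)ᵀ.

Sanity check: (A − (1)·I) v_1 = (0, 0, 0, 0)ᵀ = 0. ✓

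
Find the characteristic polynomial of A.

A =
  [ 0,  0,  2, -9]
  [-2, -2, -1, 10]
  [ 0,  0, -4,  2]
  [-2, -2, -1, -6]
x^4 + 12*x^3 + 48*x^2 + 64*x

Expanding det(x·I − A) (e.g. by cofactor expansion or by noting that A is similar to its Jordan form J, which has the same characteristic polynomial as A) gives
  χ_A(x) = x^4 + 12*x^3 + 48*x^2 + 64*x
which factors as x*(x + 4)^3. The eigenvalues (with algebraic multiplicities) are λ = -4 with multiplicity 3, λ = 0 with multiplicity 1.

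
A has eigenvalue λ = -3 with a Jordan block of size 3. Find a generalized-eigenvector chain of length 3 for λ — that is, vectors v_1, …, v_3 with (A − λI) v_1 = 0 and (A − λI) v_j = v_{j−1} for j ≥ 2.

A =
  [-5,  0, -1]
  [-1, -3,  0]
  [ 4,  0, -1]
A Jordan chain for λ = -3 of length 3:
v_1 = (0, 2, 0)ᵀ
v_2 = (-2, -1, 4)ᵀ
v_3 = (1, 0, 0)ᵀ

Let N = A − (-3)·I. We want v_3 with N^3 v_3 = 0 but N^2 v_3 ≠ 0; then v_{j-1} := N · v_j for j = 3, …, 2.

Pick v_3 = (1, 0, 0)ᵀ.
Then v_2 = N · v_3 = (-2, -1, 4)ᵀ.
Then v_1 = N · v_2 = (0, 2, 0)ᵀ.

Sanity check: (A − (-3)·I) v_1 = (0, 0, 0)ᵀ = 0. ✓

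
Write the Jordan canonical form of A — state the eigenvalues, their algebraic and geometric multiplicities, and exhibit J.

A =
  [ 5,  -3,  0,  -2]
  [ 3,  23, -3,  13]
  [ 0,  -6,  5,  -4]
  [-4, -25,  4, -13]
J_3(5) ⊕ J_1(5)

The characteristic polynomial is
  det(x·I − A) = x^4 - 20*x^3 + 150*x^2 - 500*x + 625 = (x - 5)^4

Eigenvalues and multiplicities (the geometric multiplicity of λ is n − rank(A − λI), which equals the number of Jordan blocks for λ):
  λ = 5: algebraic multiplicity = 4, geometric multiplicity = 2

Determining the block sizes for each eigenvalue:
  λ = 5: with am = 4 and gm = 2, the partition is not yet determined (e.g. several partitions of 4 into 2 parts exist). Let N = A − (5)·I. Computing rank(N^1) = 2, rank(N^2) = 1, rank(N^3) = 0; the number of blocks of size ≥ j is rank(N^{j−1}) − rank(N^j), giving [2, 1, 1]. So we have 1 block(s) of size 3, 1 block(s) of size 1 → block sizes [3, 1]

Assembling the blocks gives a Jordan form
J =
  [5, 1, 0, 0]
  [0, 5, 1, 0]
  [0, 0, 5, 0]
  [0, 0, 0, 5]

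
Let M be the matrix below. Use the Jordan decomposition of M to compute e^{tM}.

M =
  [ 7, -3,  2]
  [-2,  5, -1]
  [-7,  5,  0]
e^{tM} =
  [t^2*exp(4*t)/2 + 3*t*exp(4*t) + exp(4*t), -t^2*exp(4*t) - 3*t*exp(4*t), t^2*exp(4*t)/2 + 2*t*exp(4*t)]
  [-t^2*exp(4*t)/2 - 2*t*exp(4*t), t^2*exp(4*t) + t*exp(4*t) + exp(4*t), -t^2*exp(4*t)/2 - t*exp(4*t)]
  [-3*t^2*exp(4*t)/2 - 7*t*exp(4*t), 3*t^2*exp(4*t) + 5*t*exp(4*t), -3*t^2*exp(4*t)/2 - 4*t*exp(4*t) + exp(4*t)]

Strategy: write M = P · J · P⁻¹ where J is a Jordan canonical form, so e^{tM} = P · e^{tJ} · P⁻¹, and e^{tJ} can be computed block-by-block.

M has Jordan form
J =
  [4, 1, 0]
  [0, 4, 1]
  [0, 0, 4]
(up to reordering of blocks).

Per-block formulas:
  For a 3×3 Jordan block J_3(4): exp(t · J_3(4)) = e^(4t)·(I + t·N + (t^2/2)·N^2), where N is the 3×3 nilpotent shift.

After assembling e^{tJ} and conjugating by P, we get:

e^{tM} =
  [t^2*exp(4*t)/2 + 3*t*exp(4*t) + exp(4*t), -t^2*exp(4*t) - 3*t*exp(4*t), t^2*exp(4*t)/2 + 2*t*exp(4*t)]
  [-t^2*exp(4*t)/2 - 2*t*exp(4*t), t^2*exp(4*t) + t*exp(4*t) + exp(4*t), -t^2*exp(4*t)/2 - t*exp(4*t)]
  [-3*t^2*exp(4*t)/2 - 7*t*exp(4*t), 3*t^2*exp(4*t) + 5*t*exp(4*t), -3*t^2*exp(4*t)/2 - 4*t*exp(4*t) + exp(4*t)]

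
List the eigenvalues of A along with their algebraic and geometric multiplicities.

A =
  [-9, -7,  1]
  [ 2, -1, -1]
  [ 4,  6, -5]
λ = -5: alg = 3, geom = 1

Step 1 — factor the characteristic polynomial to read off the algebraic multiplicities:
  χ_A(x) = (x + 5)^3

Step 2 — compute geometric multiplicities via the rank-nullity identity g(λ) = n − rank(A − λI):
  rank(A − (-5)·I) = 2, so dim ker(A − (-5)·I) = n − 2 = 1

Summary:
  λ = -5: algebraic multiplicity = 3, geometric multiplicity = 1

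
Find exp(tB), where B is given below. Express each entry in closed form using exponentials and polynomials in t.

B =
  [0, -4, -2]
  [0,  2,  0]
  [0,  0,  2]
e^{tB} =
  [1, 2 - 2*exp(2*t), 1 - exp(2*t)]
  [0, exp(2*t), 0]
  [0, 0, exp(2*t)]

Strategy: write B = P · J · P⁻¹ where J is a Jordan canonical form, so e^{tB} = P · e^{tJ} · P⁻¹, and e^{tJ} can be computed block-by-block.

B has Jordan form
J =
  [0, 0, 0]
  [0, 2, 0]
  [0, 0, 2]
(up to reordering of blocks).

Per-block formulas:
  For a 1×1 block at λ = 2: exp(t · [2]) = [e^(2t)].
  For a 1×1 block at λ = 0: exp(t · [0]) = [e^(0t)].

After assembling e^{tJ} and conjugating by P, we get:

e^{tB} =
  [1, 2 - 2*exp(2*t), 1 - exp(2*t)]
  [0, exp(2*t), 0]
  [0, 0, exp(2*t)]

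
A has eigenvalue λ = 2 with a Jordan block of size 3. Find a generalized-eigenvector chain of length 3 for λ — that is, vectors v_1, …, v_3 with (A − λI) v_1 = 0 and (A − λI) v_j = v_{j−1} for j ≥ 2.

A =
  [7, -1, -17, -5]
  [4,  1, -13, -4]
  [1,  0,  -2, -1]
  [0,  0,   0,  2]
A Jordan chain for λ = 2 of length 3:
v_1 = (4, 3, 1, 0)ᵀ
v_2 = (5, 4, 1, 0)ᵀ
v_3 = (1, 0, 0, 0)ᵀ

Let N = A − (2)·I. We want v_3 with N^3 v_3 = 0 but N^2 v_3 ≠ 0; then v_{j-1} := N · v_j for j = 3, …, 2.

Pick v_3 = (1, 0, 0, 0)ᵀ.
Then v_2 = N · v_3 = (5, 4, 1, 0)ᵀ.
Then v_1 = N · v_2 = (4, 3, 1, 0)ᵀ.

Sanity check: (A − (2)·I) v_1 = (0, 0, 0, 0)ᵀ = 0. ✓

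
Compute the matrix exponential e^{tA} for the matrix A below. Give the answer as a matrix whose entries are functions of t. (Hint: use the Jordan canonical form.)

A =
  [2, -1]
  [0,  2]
e^{tA} =
  [exp(2*t), -t*exp(2*t)]
  [0, exp(2*t)]

Strategy: write A = P · J · P⁻¹ where J is a Jordan canonical form, so e^{tA} = P · e^{tJ} · P⁻¹, and e^{tJ} can be computed block-by-block.

A has Jordan form
J =
  [2, 1]
  [0, 2]
(up to reordering of blocks).

Per-block formulas:
  For a 2×2 Jordan block J_2(2): exp(t · J_2(2)) = e^(2t)·(I + t·N), where N is the 2×2 nilpotent shift.

After assembling e^{tJ} and conjugating by P, we get:

e^{tA} =
  [exp(2*t), -t*exp(2*t)]
  [0, exp(2*t)]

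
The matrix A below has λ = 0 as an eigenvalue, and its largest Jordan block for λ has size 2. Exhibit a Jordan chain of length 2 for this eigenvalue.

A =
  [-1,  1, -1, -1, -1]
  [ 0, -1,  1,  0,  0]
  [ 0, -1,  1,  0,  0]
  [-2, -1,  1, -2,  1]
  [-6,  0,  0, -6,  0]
A Jordan chain for λ = 0 of length 2:
v_1 = (1, -1, -1, -1, 0)ᵀ
v_2 = (0, 1, 0, 0, 0)ᵀ

Let N = A − (0)·I. We want v_2 with N^2 v_2 = 0 but N^1 v_2 ≠ 0; then v_{j-1} := N · v_j for j = 2, …, 2.

Pick v_2 = (0, 1, 0, 0, 0)ᵀ.
Then v_1 = N · v_2 = (1, -1, -1, -1, 0)ᵀ.

Sanity check: (A − (0)·I) v_1 = (0, 0, 0, 0, 0)ᵀ = 0. ✓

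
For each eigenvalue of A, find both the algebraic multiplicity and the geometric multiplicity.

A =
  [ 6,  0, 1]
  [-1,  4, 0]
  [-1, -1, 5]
λ = 5: alg = 3, geom = 1

Step 1 — factor the characteristic polynomial to read off the algebraic multiplicities:
  χ_A(x) = (x - 5)^3

Step 2 — compute geometric multiplicities via the rank-nullity identity g(λ) = n − rank(A − λI):
  rank(A − (5)·I) = 2, so dim ker(A − (5)·I) = n − 2 = 1

Summary:
  λ = 5: algebraic multiplicity = 3, geometric multiplicity = 1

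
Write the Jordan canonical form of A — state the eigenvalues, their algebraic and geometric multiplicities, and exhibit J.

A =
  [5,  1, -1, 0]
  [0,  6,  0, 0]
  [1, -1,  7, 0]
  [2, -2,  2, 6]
J_2(6) ⊕ J_1(6) ⊕ J_1(6)

The characteristic polynomial is
  det(x·I − A) = x^4 - 24*x^3 + 216*x^2 - 864*x + 1296 = (x - 6)^4

Eigenvalues and multiplicities (the geometric multiplicity of λ is n − rank(A − λI), which equals the number of Jordan blocks for λ):
  λ = 6: algebraic multiplicity = 4, geometric multiplicity = 3

Determining the block sizes for each eigenvalue:
  λ = 6: 3 blocks summing to 4 forces exactly one block of size 2 and the rest size 1 → block sizes [2, 1, 1]

Assembling the blocks gives a Jordan form
J =
  [6, 1, 0, 0]
  [0, 6, 0, 0]
  [0, 0, 6, 0]
  [0, 0, 0, 6]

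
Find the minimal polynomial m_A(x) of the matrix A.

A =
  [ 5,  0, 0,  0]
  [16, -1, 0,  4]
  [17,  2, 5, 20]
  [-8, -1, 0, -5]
x^4 - 4*x^3 - 26*x^2 + 60*x + 225

The characteristic polynomial is χ_A(x) = (x - 5)^2*(x + 3)^2, so the eigenvalues are known. The minimal polynomial is
  m_A(x) = Π_λ (x − λ)^{k_λ}
where k_λ is the size of the *largest* Jordan block for λ (equivalently, the smallest k with (A − λI)^k v = 0 for every generalised eigenvector v of λ).

  λ = -3: largest Jordan block has size 2, contributing (x + 3)^2
  λ = 5: largest Jordan block has size 2, contributing (x − 5)^2

So m_A(x) = (x - 5)^2*(x + 3)^2 = x^4 - 4*x^3 - 26*x^2 + 60*x + 225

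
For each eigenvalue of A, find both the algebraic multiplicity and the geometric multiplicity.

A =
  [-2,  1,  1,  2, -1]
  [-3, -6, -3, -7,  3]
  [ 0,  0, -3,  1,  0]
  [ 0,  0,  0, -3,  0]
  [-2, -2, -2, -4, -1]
λ = -3: alg = 5, geom = 3

Step 1 — factor the characteristic polynomial to read off the algebraic multiplicities:
  χ_A(x) = (x + 3)^5

Step 2 — compute geometric multiplicities via the rank-nullity identity g(λ) = n − rank(A − λI):
  rank(A − (-3)·I) = 2, so dim ker(A − (-3)·I) = n − 2 = 3

Summary:
  λ = -3: algebraic multiplicity = 5, geometric multiplicity = 3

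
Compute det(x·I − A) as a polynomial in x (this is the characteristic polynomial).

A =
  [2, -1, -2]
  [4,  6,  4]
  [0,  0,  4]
x^3 - 12*x^2 + 48*x - 64

Expanding det(x·I − A) (e.g. by cofactor expansion or by noting that A is similar to its Jordan form J, which has the same characteristic polynomial as A) gives
  χ_A(x) = x^3 - 12*x^2 + 48*x - 64
which factors as (x - 4)^3. The eigenvalues (with algebraic multiplicities) are λ = 4 with multiplicity 3.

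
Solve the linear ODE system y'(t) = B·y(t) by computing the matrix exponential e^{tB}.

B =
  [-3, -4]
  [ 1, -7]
e^{tB} =
  [2*t*exp(-5*t) + exp(-5*t), -4*t*exp(-5*t)]
  [t*exp(-5*t), -2*t*exp(-5*t) + exp(-5*t)]

Strategy: write B = P · J · P⁻¹ where J is a Jordan canonical form, so e^{tB} = P · e^{tJ} · P⁻¹, and e^{tJ} can be computed block-by-block.

B has Jordan form
J =
  [-5,  1]
  [ 0, -5]
(up to reordering of blocks).

Per-block formulas:
  For a 2×2 Jordan block J_2(-5): exp(t · J_2(-5)) = e^(-5t)·(I + t·N), where N is the 2×2 nilpotent shift.

After assembling e^{tJ} and conjugating by P, we get:

e^{tB} =
  [2*t*exp(-5*t) + exp(-5*t), -4*t*exp(-5*t)]
  [t*exp(-5*t), -2*t*exp(-5*t) + exp(-5*t)]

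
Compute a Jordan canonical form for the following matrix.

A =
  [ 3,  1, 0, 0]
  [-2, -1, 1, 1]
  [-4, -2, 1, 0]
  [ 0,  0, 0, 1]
J_3(1) ⊕ J_1(1)

The characteristic polynomial is
  det(x·I − A) = x^4 - 4*x^3 + 6*x^2 - 4*x + 1 = (x - 1)^4

Eigenvalues and multiplicities (the geometric multiplicity of λ is n − rank(A − λI), which equals the number of Jordan blocks for λ):
  λ = 1: algebraic multiplicity = 4, geometric multiplicity = 2

Determining the block sizes for each eigenvalue:
  λ = 1: with am = 4 and gm = 2, the partition is not yet determined (e.g. several partitions of 4 into 2 parts exist). Let N = A − (1)·I. Computing rank(N^1) = 2, rank(N^2) = 1, rank(N^3) = 0; the number of blocks of size ≥ j is rank(N^{j−1}) − rank(N^j), giving [2, 1, 1]. So we have 1 block(s) of size 3, 1 block(s) of size 1 → block sizes [3, 1]

Assembling the blocks gives a Jordan form
J =
  [1, 1, 0, 0]
  [0, 1, 1, 0]
  [0, 0, 1, 0]
  [0, 0, 0, 1]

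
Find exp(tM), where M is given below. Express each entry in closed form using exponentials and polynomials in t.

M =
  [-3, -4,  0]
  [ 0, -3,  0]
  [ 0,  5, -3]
e^{tM} =
  [exp(-3*t), -4*t*exp(-3*t), 0]
  [0, exp(-3*t), 0]
  [0, 5*t*exp(-3*t), exp(-3*t)]

Strategy: write M = P · J · P⁻¹ where J is a Jordan canonical form, so e^{tM} = P · e^{tJ} · P⁻¹, and e^{tJ} can be computed block-by-block.

M has Jordan form
J =
  [-3,  1,  0]
  [ 0, -3,  0]
  [ 0,  0, -3]
(up to reordering of blocks).

Per-block formulas:
  For a 1×1 block at λ = -3: exp(t · [-3]) = [e^(-3t)].
  For a 2×2 Jordan block J_2(-3): exp(t · J_2(-3)) = e^(-3t)·(I + t·N), where N is the 2×2 nilpotent shift.

After assembling e^{tJ} and conjugating by P, we get:

e^{tM} =
  [exp(-3*t), -4*t*exp(-3*t), 0]
  [0, exp(-3*t), 0]
  [0, 5*t*exp(-3*t), exp(-3*t)]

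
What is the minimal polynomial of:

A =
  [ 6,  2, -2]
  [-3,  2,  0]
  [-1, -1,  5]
x^3 - 13*x^2 + 56*x - 80

The characteristic polynomial is χ_A(x) = (x - 5)*(x - 4)^2, so the eigenvalues are known. The minimal polynomial is
  m_A(x) = Π_λ (x − λ)^{k_λ}
where k_λ is the size of the *largest* Jordan block for λ (equivalently, the smallest k with (A − λI)^k v = 0 for every generalised eigenvector v of λ).

  λ = 4: largest Jordan block has size 2, contributing (x − 4)^2
  λ = 5: largest Jordan block has size 1, contributing (x − 5)

So m_A(x) = (x - 5)*(x - 4)^2 = x^3 - 13*x^2 + 56*x - 80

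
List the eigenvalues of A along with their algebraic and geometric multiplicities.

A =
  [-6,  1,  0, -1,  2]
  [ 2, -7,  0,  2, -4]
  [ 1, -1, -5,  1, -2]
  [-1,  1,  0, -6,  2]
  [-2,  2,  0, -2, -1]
λ = -5: alg = 5, geom = 4

Step 1 — factor the characteristic polynomial to read off the algebraic multiplicities:
  χ_A(x) = (x + 5)^5

Step 2 — compute geometric multiplicities via the rank-nullity identity g(λ) = n − rank(A − λI):
  rank(A − (-5)·I) = 1, so dim ker(A − (-5)·I) = n − 1 = 4

Summary:
  λ = -5: algebraic multiplicity = 5, geometric multiplicity = 4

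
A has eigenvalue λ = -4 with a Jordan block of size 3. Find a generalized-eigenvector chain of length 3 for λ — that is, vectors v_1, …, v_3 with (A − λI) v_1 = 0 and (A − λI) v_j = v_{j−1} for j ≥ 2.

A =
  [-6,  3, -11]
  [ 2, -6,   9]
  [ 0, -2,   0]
A Jordan chain for λ = -4 of length 3:
v_1 = (10, -8, -4)ᵀ
v_2 = (-2, 2, 0)ᵀ
v_3 = (1, 0, 0)ᵀ

Let N = A − (-4)·I. We want v_3 with N^3 v_3 = 0 but N^2 v_3 ≠ 0; then v_{j-1} := N · v_j for j = 3, …, 2.

Pick v_3 = (1, 0, 0)ᵀ.
Then v_2 = N · v_3 = (-2, 2, 0)ᵀ.
Then v_1 = N · v_2 = (10, -8, -4)ᵀ.

Sanity check: (A − (-4)·I) v_1 = (0, 0, 0)ᵀ = 0. ✓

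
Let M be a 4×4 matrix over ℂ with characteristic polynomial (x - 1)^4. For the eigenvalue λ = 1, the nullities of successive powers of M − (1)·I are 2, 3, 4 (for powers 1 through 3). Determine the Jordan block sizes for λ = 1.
Block sizes for λ = 1: [3, 1]

From the dimensions of kernels of powers, the number of Jordan blocks of size at least j is d_j − d_{j−1} where d_j = dim ker(N^j) (with d_0 = 0). Computing the differences gives [2, 1, 1].
The number of blocks of size exactly k is (#blocks of size ≥ k) − (#blocks of size ≥ k + 1), so the partition is: 1 block(s) of size 1, 1 block(s) of size 3.
In nonincreasing order the block sizes are [3, 1].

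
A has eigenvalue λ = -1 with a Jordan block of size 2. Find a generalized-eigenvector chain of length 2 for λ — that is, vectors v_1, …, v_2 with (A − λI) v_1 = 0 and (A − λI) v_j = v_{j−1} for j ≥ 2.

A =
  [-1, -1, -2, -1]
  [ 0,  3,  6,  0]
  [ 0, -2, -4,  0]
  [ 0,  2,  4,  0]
A Jordan chain for λ = -1 of length 2:
v_1 = (-1, 0, 0, 0)ᵀ
v_2 = (0, 3, -2, 2)ᵀ

Let N = A − (-1)·I. We want v_2 with N^2 v_2 = 0 but N^1 v_2 ≠ 0; then v_{j-1} := N · v_j for j = 2, …, 2.

Pick v_2 = (0, 3, -2, 2)ᵀ.
Then v_1 = N · v_2 = (-1, 0, 0, 0)ᵀ.

Sanity check: (A − (-1)·I) v_1 = (0, 0, 0, 0)ᵀ = 0. ✓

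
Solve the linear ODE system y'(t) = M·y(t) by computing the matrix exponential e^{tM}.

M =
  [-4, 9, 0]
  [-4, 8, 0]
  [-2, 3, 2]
e^{tM} =
  [-6*t*exp(2*t) + exp(2*t), 9*t*exp(2*t), 0]
  [-4*t*exp(2*t), 6*t*exp(2*t) + exp(2*t), 0]
  [-2*t*exp(2*t), 3*t*exp(2*t), exp(2*t)]

Strategy: write M = P · J · P⁻¹ where J is a Jordan canonical form, so e^{tM} = P · e^{tJ} · P⁻¹, and e^{tJ} can be computed block-by-block.

M has Jordan form
J =
  [2, 1, 0]
  [0, 2, 0]
  [0, 0, 2]
(up to reordering of blocks).

Per-block formulas:
  For a 2×2 Jordan block J_2(2): exp(t · J_2(2)) = e^(2t)·(I + t·N), where N is the 2×2 nilpotent shift.
  For a 1×1 block at λ = 2: exp(t · [2]) = [e^(2t)].

After assembling e^{tJ} and conjugating by P, we get:

e^{tM} =
  [-6*t*exp(2*t) + exp(2*t), 9*t*exp(2*t), 0]
  [-4*t*exp(2*t), 6*t*exp(2*t) + exp(2*t), 0]
  [-2*t*exp(2*t), 3*t*exp(2*t), exp(2*t)]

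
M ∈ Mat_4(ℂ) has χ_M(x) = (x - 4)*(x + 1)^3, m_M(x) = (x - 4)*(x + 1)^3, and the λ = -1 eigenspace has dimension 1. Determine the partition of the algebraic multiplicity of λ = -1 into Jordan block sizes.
Block sizes for λ = -1: [3]

Step 1 — from the characteristic polynomial, algebraic multiplicity of λ = -1 is 3. From dim ker(M − (-1)·I) = 1, there are exactly 1 Jordan blocks for λ = -1.
Step 2 — from the minimal polynomial, the factor (x + 1)^3 tells us the largest block for λ = -1 has size 3.
Step 3 — with total size 3, 1 blocks, and largest block 3, the block sizes (in nonincreasing order) are [3].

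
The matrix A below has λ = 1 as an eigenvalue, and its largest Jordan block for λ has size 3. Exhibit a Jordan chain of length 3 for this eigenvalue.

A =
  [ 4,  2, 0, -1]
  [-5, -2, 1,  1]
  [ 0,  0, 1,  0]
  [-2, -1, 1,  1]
A Jordan chain for λ = 1 of length 3:
v_1 = (1, -2, 0, -1)ᵀ
v_2 = (3, -5, 0, -2)ᵀ
v_3 = (1, 0, 0, 0)ᵀ

Let N = A − (1)·I. We want v_3 with N^3 v_3 = 0 but N^2 v_3 ≠ 0; then v_{j-1} := N · v_j for j = 3, …, 2.

Pick v_3 = (1, 0, 0, 0)ᵀ.
Then v_2 = N · v_3 = (3, -5, 0, -2)ᵀ.
Then v_1 = N · v_2 = (1, -2, 0, -1)ᵀ.

Sanity check: (A − (1)·I) v_1 = (0, 0, 0, 0)ᵀ = 0. ✓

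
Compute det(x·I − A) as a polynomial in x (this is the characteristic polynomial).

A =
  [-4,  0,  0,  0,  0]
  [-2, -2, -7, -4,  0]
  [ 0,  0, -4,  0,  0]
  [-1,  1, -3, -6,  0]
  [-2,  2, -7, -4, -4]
x^5 + 20*x^4 + 160*x^3 + 640*x^2 + 1280*x + 1024

Expanding det(x·I − A) (e.g. by cofactor expansion or by noting that A is similar to its Jordan form J, which has the same characteristic polynomial as A) gives
  χ_A(x) = x^5 + 20*x^4 + 160*x^3 + 640*x^2 + 1280*x + 1024
which factors as (x + 4)^5. The eigenvalues (with algebraic multiplicities) are λ = -4 with multiplicity 5.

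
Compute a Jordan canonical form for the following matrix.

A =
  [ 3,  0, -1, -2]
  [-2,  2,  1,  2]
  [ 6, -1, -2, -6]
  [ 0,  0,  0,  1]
J_3(1) ⊕ J_1(1)

The characteristic polynomial is
  det(x·I − A) = x^4 - 4*x^3 + 6*x^2 - 4*x + 1 = (x - 1)^4

Eigenvalues and multiplicities (the geometric multiplicity of λ is n − rank(A − λI), which equals the number of Jordan blocks for λ):
  λ = 1: algebraic multiplicity = 4, geometric multiplicity = 2

Determining the block sizes for each eigenvalue:
  λ = 1: with am = 4 and gm = 2, the partition is not yet determined (e.g. several partitions of 4 into 2 parts exist). Let N = A − (1)·I. Computing rank(N^1) = 2, rank(N^2) = 1, rank(N^3) = 0; the number of blocks of size ≥ j is rank(N^{j−1}) − rank(N^j), giving [2, 1, 1]. So we have 1 block(s) of size 3, 1 block(s) of size 1 → block sizes [3, 1]

Assembling the blocks gives a Jordan form
J =
  [1, 1, 0, 0]
  [0, 1, 1, 0]
  [0, 0, 1, 0]
  [0, 0, 0, 1]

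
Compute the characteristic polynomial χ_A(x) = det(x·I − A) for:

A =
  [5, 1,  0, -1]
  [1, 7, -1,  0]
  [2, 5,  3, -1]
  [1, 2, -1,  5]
x^4 - 20*x^3 + 150*x^2 - 500*x + 625

Expanding det(x·I − A) (e.g. by cofactor expansion or by noting that A is similar to its Jordan form J, which has the same characteristic polynomial as A) gives
  χ_A(x) = x^4 - 20*x^3 + 150*x^2 - 500*x + 625
which factors as (x - 5)^4. The eigenvalues (with algebraic multiplicities) are λ = 5 with multiplicity 4.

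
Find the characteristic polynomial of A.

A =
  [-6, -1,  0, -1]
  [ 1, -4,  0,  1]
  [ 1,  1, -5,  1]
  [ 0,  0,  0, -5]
x^4 + 20*x^3 + 150*x^2 + 500*x + 625

Expanding det(x·I − A) (e.g. by cofactor expansion or by noting that A is similar to its Jordan form J, which has the same characteristic polynomial as A) gives
  χ_A(x) = x^4 + 20*x^3 + 150*x^2 + 500*x + 625
which factors as (x + 5)^4. The eigenvalues (with algebraic multiplicities) are λ = -5 with multiplicity 4.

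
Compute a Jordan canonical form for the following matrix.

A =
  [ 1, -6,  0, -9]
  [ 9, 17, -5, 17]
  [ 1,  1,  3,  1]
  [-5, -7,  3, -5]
J_3(4) ⊕ J_1(4)

The characteristic polynomial is
  det(x·I − A) = x^4 - 16*x^3 + 96*x^2 - 256*x + 256 = (x - 4)^4

Eigenvalues and multiplicities (the geometric multiplicity of λ is n − rank(A − λI), which equals the number of Jordan blocks for λ):
  λ = 4: algebraic multiplicity = 4, geometric multiplicity = 2

Determining the block sizes for each eigenvalue:
  λ = 4: with am = 4 and gm = 2, the partition is not yet determined (e.g. several partitions of 4 into 2 parts exist). Let N = A − (4)·I. Computing rank(N^1) = 2, rank(N^2) = 1, rank(N^3) = 0; the number of blocks of size ≥ j is rank(N^{j−1}) − rank(N^j), giving [2, 1, 1]. So we have 1 block(s) of size 3, 1 block(s) of size 1 → block sizes [3, 1]

Assembling the blocks gives a Jordan form
J =
  [4, 1, 0, 0]
  [0, 4, 1, 0]
  [0, 0, 4, 0]
  [0, 0, 0, 4]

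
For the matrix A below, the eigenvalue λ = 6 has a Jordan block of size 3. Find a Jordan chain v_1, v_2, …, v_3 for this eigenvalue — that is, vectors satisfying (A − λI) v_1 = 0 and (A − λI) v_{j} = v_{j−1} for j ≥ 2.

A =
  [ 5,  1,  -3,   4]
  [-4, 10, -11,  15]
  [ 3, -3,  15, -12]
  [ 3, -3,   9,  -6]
A Jordan chain for λ = 6 of length 3:
v_1 = (1, 4, -3, -3)ᵀ
v_2 = (-3, -11, 9, 9)ᵀ
v_3 = (0, 0, 1, 0)ᵀ

Let N = A − (6)·I. We want v_3 with N^3 v_3 = 0 but N^2 v_3 ≠ 0; then v_{j-1} := N · v_j for j = 3, …, 2.

Pick v_3 = (0, 0, 1, 0)ᵀ.
Then v_2 = N · v_3 = (-3, -11, 9, 9)ᵀ.
Then v_1 = N · v_2 = (1, 4, -3, -3)ᵀ.

Sanity check: (A − (6)·I) v_1 = (0, 0, 0, 0)ᵀ = 0. ✓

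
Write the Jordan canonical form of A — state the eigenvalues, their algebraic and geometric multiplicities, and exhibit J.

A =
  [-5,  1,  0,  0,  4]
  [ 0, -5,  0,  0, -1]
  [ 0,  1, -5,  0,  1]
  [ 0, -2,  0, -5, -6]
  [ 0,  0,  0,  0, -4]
J_2(-5) ⊕ J_1(-5) ⊕ J_1(-5) ⊕ J_1(-4)

The characteristic polynomial is
  det(x·I − A) = x^5 + 24*x^4 + 230*x^3 + 1100*x^2 + 2625*x + 2500 = (x + 4)*(x + 5)^4

Eigenvalues and multiplicities (the geometric multiplicity of λ is n − rank(A − λI), which equals the number of Jordan blocks for λ):
  λ = -5: algebraic multiplicity = 4, geometric multiplicity = 3
  λ = -4: algebraic multiplicity = 1, geometric multiplicity = 1

Determining the block sizes for each eigenvalue:
  λ = -5: 3 blocks summing to 4 forces exactly one block of size 2 and the rest size 1 → block sizes [2, 1, 1]
  λ = -4: one block (gm = 1), so the single block has size am = 1 → block sizes [1]

Assembling the blocks gives a Jordan form
J =
  [-5,  1,  0,  0,  0]
  [ 0, -5,  0,  0,  0]
  [ 0,  0, -5,  0,  0]
  [ 0,  0,  0, -5,  0]
  [ 0,  0,  0,  0, -4]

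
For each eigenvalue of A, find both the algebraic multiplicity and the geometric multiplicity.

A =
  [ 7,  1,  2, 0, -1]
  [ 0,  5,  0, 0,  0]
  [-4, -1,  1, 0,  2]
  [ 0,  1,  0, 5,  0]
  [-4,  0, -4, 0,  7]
λ = 5: alg = 5, geom = 3

Step 1 — factor the characteristic polynomial to read off the algebraic multiplicities:
  χ_A(x) = (x - 5)^5

Step 2 — compute geometric multiplicities via the rank-nullity identity g(λ) = n − rank(A − λI):
  rank(A − (5)·I) = 2, so dim ker(A − (5)·I) = n − 2 = 3

Summary:
  λ = 5: algebraic multiplicity = 5, geometric multiplicity = 3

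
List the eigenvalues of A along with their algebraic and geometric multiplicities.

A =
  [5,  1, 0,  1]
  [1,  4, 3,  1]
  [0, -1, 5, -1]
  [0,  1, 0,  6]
λ = 5: alg = 4, geom = 2

Step 1 — factor the characteristic polynomial to read off the algebraic multiplicities:
  χ_A(x) = (x - 5)^4

Step 2 — compute geometric multiplicities via the rank-nullity identity g(λ) = n − rank(A − λI):
  rank(A − (5)·I) = 2, so dim ker(A − (5)·I) = n − 2 = 2

Summary:
  λ = 5: algebraic multiplicity = 4, geometric multiplicity = 2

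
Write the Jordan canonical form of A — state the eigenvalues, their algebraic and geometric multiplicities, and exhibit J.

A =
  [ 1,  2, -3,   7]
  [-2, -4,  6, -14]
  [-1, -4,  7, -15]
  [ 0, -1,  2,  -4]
J_3(0) ⊕ J_1(0)

The characteristic polynomial is
  det(x·I − A) = x^4

Eigenvalues and multiplicities (the geometric multiplicity of λ is n − rank(A − λI), which equals the number of Jordan blocks for λ):
  λ = 0: algebraic multiplicity = 4, geometric multiplicity = 2

Determining the block sizes for each eigenvalue:
  λ = 0: with am = 4 and gm = 2, the partition is not yet determined (e.g. several partitions of 4 into 2 parts exist). Let N = A − (0)·I. Computing rank(N^1) = 2, rank(N^2) = 1, rank(N^3) = 0; the number of blocks of size ≥ j is rank(N^{j−1}) − rank(N^j), giving [2, 1, 1]. So we have 1 block(s) of size 3, 1 block(s) of size 1 → block sizes [3, 1]

Assembling the blocks gives a Jordan form
J =
  [0, 1, 0, 0]
  [0, 0, 1, 0]
  [0, 0, 0, 0]
  [0, 0, 0, 0]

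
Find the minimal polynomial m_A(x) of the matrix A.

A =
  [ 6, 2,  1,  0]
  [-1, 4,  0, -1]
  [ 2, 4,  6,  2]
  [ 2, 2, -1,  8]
x^2 - 12*x + 36

The characteristic polynomial is χ_A(x) = (x - 6)^4, so the eigenvalues are known. The minimal polynomial is
  m_A(x) = Π_λ (x − λ)^{k_λ}
where k_λ is the size of the *largest* Jordan block for λ (equivalently, the smallest k with (A − λI)^k v = 0 for every generalised eigenvector v of λ).

  λ = 6: largest Jordan block has size 2, contributing (x − 6)^2

So m_A(x) = (x - 6)^2 = x^2 - 12*x + 36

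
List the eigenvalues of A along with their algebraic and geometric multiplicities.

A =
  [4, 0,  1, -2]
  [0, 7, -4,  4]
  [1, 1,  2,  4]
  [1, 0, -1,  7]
λ = 5: alg = 4, geom = 2

Step 1 — factor the characteristic polynomial to read off the algebraic multiplicities:
  χ_A(x) = (x - 5)^4

Step 2 — compute geometric multiplicities via the rank-nullity identity g(λ) = n − rank(A − λI):
  rank(A − (5)·I) = 2, so dim ker(A − (5)·I) = n − 2 = 2

Summary:
  λ = 5: algebraic multiplicity = 4, geometric multiplicity = 2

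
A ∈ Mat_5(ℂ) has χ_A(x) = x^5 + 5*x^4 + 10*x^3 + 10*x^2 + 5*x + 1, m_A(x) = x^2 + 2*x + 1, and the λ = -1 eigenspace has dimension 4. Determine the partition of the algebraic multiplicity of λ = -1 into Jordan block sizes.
Block sizes for λ = -1: [2, 1, 1, 1]

Step 1 — from the characteristic polynomial, algebraic multiplicity of λ = -1 is 5. From dim ker(A − (-1)·I) = 4, there are exactly 4 Jordan blocks for λ = -1.
Step 2 — from the minimal polynomial, the factor (x + 1)^2 tells us the largest block for λ = -1 has size 2.
Step 3 — with total size 5, 4 blocks, and largest block 2, the block sizes (in nonincreasing order) are [2, 1, 1, 1].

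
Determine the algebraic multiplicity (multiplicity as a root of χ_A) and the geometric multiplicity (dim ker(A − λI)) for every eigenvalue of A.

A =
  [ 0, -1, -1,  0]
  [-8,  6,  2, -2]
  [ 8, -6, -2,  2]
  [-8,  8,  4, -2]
λ = 0: alg = 3, geom = 2; λ = 2: alg = 1, geom = 1

Step 1 — factor the characteristic polynomial to read off the algebraic multiplicities:
  χ_A(x) = x^3*(x - 2)

Step 2 — compute geometric multiplicities via the rank-nullity identity g(λ) = n − rank(A − λI):
  rank(A − (0)·I) = 2, so dim ker(A − (0)·I) = n − 2 = 2
  rank(A − (2)·I) = 3, so dim ker(A − (2)·I) = n − 3 = 1

Summary:
  λ = 0: algebraic multiplicity = 3, geometric multiplicity = 2
  λ = 2: algebraic multiplicity = 1, geometric multiplicity = 1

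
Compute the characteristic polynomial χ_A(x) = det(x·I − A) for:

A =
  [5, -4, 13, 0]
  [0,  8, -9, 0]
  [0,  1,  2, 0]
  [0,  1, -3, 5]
x^4 - 20*x^3 + 150*x^2 - 500*x + 625

Expanding det(x·I − A) (e.g. by cofactor expansion or by noting that A is similar to its Jordan form J, which has the same characteristic polynomial as A) gives
  χ_A(x) = x^4 - 20*x^3 + 150*x^2 - 500*x + 625
which factors as (x - 5)^4. The eigenvalues (with algebraic multiplicities) are λ = 5 with multiplicity 4.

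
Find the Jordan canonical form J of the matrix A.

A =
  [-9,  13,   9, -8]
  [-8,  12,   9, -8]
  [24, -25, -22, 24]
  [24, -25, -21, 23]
J_1(-1) ⊕ J_1(-1) ⊕ J_2(3)

The characteristic polynomial is
  det(x·I − A) = x^4 - 4*x^3 - 2*x^2 + 12*x + 9 = (x - 3)^2*(x + 1)^2

Eigenvalues and multiplicities (the geometric multiplicity of λ is n − rank(A − λI), which equals the number of Jordan blocks for λ):
  λ = -1: algebraic multiplicity = 2, geometric multiplicity = 2
  λ = 3: algebraic multiplicity = 2, geometric multiplicity = 1

Determining the block sizes for each eigenvalue:
  λ = -1: gm = am = 2, so every block has size 1 → block sizes [1, 1]
  λ = 3: one block (gm = 1), so the single block has size am = 2 → block sizes [2]

Assembling the blocks gives a Jordan form
J =
  [-1,  0, 0, 0]
  [ 0, -1, 0, 0]
  [ 0,  0, 3, 1]
  [ 0,  0, 0, 3]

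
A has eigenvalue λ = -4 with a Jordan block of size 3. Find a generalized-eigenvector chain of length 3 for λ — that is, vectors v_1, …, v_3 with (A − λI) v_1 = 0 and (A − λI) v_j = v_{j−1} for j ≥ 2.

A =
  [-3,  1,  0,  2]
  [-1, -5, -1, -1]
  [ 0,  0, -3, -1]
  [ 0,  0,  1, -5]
A Jordan chain for λ = -4 of length 3:
v_1 = (1, -1, 0, 0)ᵀ
v_2 = (0, -1, 1, 1)ᵀ
v_3 = (0, 0, 1, 0)ᵀ

Let N = A − (-4)·I. We want v_3 with N^3 v_3 = 0 but N^2 v_3 ≠ 0; then v_{j-1} := N · v_j for j = 3, …, 2.

Pick v_3 = (0, 0, 1, 0)ᵀ.
Then v_2 = N · v_3 = (0, -1, 1, 1)ᵀ.
Then v_1 = N · v_2 = (1, -1, 0, 0)ᵀ.

Sanity check: (A − (-4)·I) v_1 = (0, 0, 0, 0)ᵀ = 0. ✓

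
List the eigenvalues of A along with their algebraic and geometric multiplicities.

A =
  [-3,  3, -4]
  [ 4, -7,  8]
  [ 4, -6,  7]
λ = -1: alg = 3, geom = 2

Step 1 — factor the characteristic polynomial to read off the algebraic multiplicities:
  χ_A(x) = (x + 1)^3

Step 2 — compute geometric multiplicities via the rank-nullity identity g(λ) = n − rank(A − λI):
  rank(A − (-1)·I) = 1, so dim ker(A − (-1)·I) = n − 1 = 2

Summary:
  λ = -1: algebraic multiplicity = 3, geometric multiplicity = 2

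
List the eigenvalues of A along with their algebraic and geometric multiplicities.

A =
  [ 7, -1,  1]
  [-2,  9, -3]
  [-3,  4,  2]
λ = 6: alg = 3, geom = 1

Step 1 — factor the characteristic polynomial to read off the algebraic multiplicities:
  χ_A(x) = (x - 6)^3

Step 2 — compute geometric multiplicities via the rank-nullity identity g(λ) = n − rank(A − λI):
  rank(A − (6)·I) = 2, so dim ker(A − (6)·I) = n − 2 = 1

Summary:
  λ = 6: algebraic multiplicity = 3, geometric multiplicity = 1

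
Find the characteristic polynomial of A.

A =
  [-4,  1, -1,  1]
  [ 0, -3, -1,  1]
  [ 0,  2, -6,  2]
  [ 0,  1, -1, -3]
x^4 + 16*x^3 + 96*x^2 + 256*x + 256

Expanding det(x·I − A) (e.g. by cofactor expansion or by noting that A is similar to its Jordan form J, which has the same characteristic polynomial as A) gives
  χ_A(x) = x^4 + 16*x^3 + 96*x^2 + 256*x + 256
which factors as (x + 4)^4. The eigenvalues (with algebraic multiplicities) are λ = -4 with multiplicity 4.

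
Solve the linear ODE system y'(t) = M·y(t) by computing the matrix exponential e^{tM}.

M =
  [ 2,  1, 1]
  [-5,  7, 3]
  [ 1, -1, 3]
e^{tM} =
  [-2*t*exp(4*t) + exp(4*t), t*exp(4*t), t*exp(4*t)]
  [-t^2*exp(4*t) - 5*t*exp(4*t), t^2*exp(4*t)/2 + 3*t*exp(4*t) + exp(4*t), t^2*exp(4*t)/2 + 3*t*exp(4*t)]
  [t^2*exp(4*t) + t*exp(4*t), -t^2*exp(4*t)/2 - t*exp(4*t), -t^2*exp(4*t)/2 - t*exp(4*t) + exp(4*t)]

Strategy: write M = P · J · P⁻¹ where J is a Jordan canonical form, so e^{tM} = P · e^{tJ} · P⁻¹, and e^{tJ} can be computed block-by-block.

M has Jordan form
J =
  [4, 1, 0]
  [0, 4, 1]
  [0, 0, 4]
(up to reordering of blocks).

Per-block formulas:
  For a 3×3 Jordan block J_3(4): exp(t · J_3(4)) = e^(4t)·(I + t·N + (t^2/2)·N^2), where N is the 3×3 nilpotent shift.

After assembling e^{tJ} and conjugating by P, we get:

e^{tM} =
  [-2*t*exp(4*t) + exp(4*t), t*exp(4*t), t*exp(4*t)]
  [-t^2*exp(4*t) - 5*t*exp(4*t), t^2*exp(4*t)/2 + 3*t*exp(4*t) + exp(4*t), t^2*exp(4*t)/2 + 3*t*exp(4*t)]
  [t^2*exp(4*t) + t*exp(4*t), -t^2*exp(4*t)/2 - t*exp(4*t), -t^2*exp(4*t)/2 - t*exp(4*t) + exp(4*t)]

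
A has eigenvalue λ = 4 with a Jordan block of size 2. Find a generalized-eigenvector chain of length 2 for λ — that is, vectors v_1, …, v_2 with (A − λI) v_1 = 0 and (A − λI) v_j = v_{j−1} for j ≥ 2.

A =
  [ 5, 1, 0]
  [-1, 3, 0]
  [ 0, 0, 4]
A Jordan chain for λ = 4 of length 2:
v_1 = (1, -1, 0)ᵀ
v_2 = (1, 0, 0)ᵀ

Let N = A − (4)·I. We want v_2 with N^2 v_2 = 0 but N^1 v_2 ≠ 0; then v_{j-1} := N · v_j for j = 2, …, 2.

Pick v_2 = (1, 0, 0)ᵀ.
Then v_1 = N · v_2 = (1, -1, 0)ᵀ.

Sanity check: (A − (4)·I) v_1 = (0, 0, 0)ᵀ = 0. ✓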